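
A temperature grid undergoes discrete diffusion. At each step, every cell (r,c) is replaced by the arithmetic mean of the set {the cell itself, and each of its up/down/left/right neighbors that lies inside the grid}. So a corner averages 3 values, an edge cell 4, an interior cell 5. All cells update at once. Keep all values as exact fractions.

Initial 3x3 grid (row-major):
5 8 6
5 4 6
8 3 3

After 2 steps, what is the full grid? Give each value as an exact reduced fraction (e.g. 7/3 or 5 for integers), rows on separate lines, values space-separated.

Answer: 23/4 1417/240 103/18
661/120 257/50 1237/240
46/9 571/120 53/12

Derivation:
After step 1:
  6 23/4 20/3
  11/2 26/5 19/4
  16/3 9/2 4
After step 2:
  23/4 1417/240 103/18
  661/120 257/50 1237/240
  46/9 571/120 53/12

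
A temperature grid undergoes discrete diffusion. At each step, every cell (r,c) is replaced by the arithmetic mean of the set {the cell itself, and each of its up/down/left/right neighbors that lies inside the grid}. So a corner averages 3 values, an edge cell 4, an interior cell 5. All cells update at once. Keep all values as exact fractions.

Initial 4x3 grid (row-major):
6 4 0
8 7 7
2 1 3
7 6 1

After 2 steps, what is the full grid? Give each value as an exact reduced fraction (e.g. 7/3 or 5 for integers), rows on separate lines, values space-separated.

Answer: 16/3 1159/240 73/18
433/80 469/100 979/240
381/80 409/100 863/240
53/12 953/240 121/36

Derivation:
After step 1:
  6 17/4 11/3
  23/4 27/5 17/4
  9/2 19/5 3
  5 15/4 10/3
After step 2:
  16/3 1159/240 73/18
  433/80 469/100 979/240
  381/80 409/100 863/240
  53/12 953/240 121/36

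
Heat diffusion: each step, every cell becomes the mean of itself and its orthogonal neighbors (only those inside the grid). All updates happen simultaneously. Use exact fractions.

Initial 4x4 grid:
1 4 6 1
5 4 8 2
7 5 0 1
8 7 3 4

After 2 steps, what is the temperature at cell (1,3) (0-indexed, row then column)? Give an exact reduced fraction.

Step 1: cell (1,3) = 3
Step 2: cell (1,3) = 47/16
Full grid after step 2:
  34/9 511/120 31/8 43/12
  571/120 109/25 407/100 47/16
  673/120 126/25 69/20 649/240
  58/9 1271/240 919/240 95/36

Answer: 47/16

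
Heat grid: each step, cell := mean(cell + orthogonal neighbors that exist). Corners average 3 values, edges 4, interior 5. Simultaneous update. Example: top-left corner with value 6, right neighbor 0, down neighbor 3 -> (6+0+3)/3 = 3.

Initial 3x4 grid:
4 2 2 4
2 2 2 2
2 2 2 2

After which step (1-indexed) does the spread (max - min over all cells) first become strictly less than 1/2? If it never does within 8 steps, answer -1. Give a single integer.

Answer: 3

Derivation:
Step 1: max=8/3, min=2, spread=2/3
Step 2: max=23/9, min=2, spread=5/9
Step 3: max=523/216, min=251/120, spread=89/270
  -> spread < 1/2 first at step 3
Step 4: max=30767/12960, min=3851/1800, spread=15199/64800
Step 5: max=1816513/777600, min=13063/6000, spread=617741/3888000
Step 6: max=45001393/19440000, min=14267131/6480000, spread=55/486
Step 7: max=2683043387/1166400000, min=862793629/388800000, spread=7573/93312
Step 8: max=160220778133/69984000000, min=17349739237/7776000000, spread=32585/559872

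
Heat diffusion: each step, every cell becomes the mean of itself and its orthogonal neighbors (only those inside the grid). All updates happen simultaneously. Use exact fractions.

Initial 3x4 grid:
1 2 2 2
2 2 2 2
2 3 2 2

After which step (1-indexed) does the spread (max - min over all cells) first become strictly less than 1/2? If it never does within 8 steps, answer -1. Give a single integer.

Step 1: max=7/3, min=5/3, spread=2/3
Step 2: max=271/120, min=31/18, spread=193/360
Step 3: max=2567/1200, min=2021/1080, spread=2893/10800
  -> spread < 1/2 first at step 3
Step 4: max=113741/54000, min=246779/129600, spread=130997/648000
Step 5: max=4497031/2160000, min=15159511/7776000, spread=5149003/38880000
Step 6: max=40116461/19440000, min=917551889/466560000, spread=1809727/18662400
Step 7: max=3992234809/1944000000, min=55534646251/27993600000, spread=9767674993/139968000000
Step 8: max=35822352929/17496000000, min=3347153055809/1679616000000, spread=734342603/13436928000

Answer: 3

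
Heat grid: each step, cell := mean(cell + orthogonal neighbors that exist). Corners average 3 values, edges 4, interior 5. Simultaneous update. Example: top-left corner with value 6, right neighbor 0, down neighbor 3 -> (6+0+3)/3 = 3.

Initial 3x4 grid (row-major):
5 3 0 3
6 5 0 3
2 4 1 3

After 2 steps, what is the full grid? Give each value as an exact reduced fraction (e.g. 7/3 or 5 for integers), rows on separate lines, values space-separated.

After step 1:
  14/3 13/4 3/2 2
  9/2 18/5 9/5 9/4
  4 3 2 7/3
After step 2:
  149/36 781/240 171/80 23/12
  503/120 323/100 223/100 503/240
  23/6 63/20 137/60 79/36

Answer: 149/36 781/240 171/80 23/12
503/120 323/100 223/100 503/240
23/6 63/20 137/60 79/36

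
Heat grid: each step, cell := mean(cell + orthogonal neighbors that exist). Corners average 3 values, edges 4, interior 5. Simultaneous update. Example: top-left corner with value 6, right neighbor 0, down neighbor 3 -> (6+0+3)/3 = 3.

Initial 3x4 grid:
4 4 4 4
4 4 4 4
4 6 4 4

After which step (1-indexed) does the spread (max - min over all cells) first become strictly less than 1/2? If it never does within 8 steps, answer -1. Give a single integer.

Answer: 3

Derivation:
Step 1: max=14/3, min=4, spread=2/3
Step 2: max=271/60, min=4, spread=31/60
Step 3: max=2371/540, min=4, spread=211/540
  -> spread < 1/2 first at step 3
Step 4: max=232897/54000, min=3647/900, spread=14077/54000
Step 5: max=2084407/486000, min=219683/54000, spread=5363/24300
Step 6: max=62060809/14580000, min=122869/30000, spread=93859/583200
Step 7: max=3709474481/874800000, min=199736467/48600000, spread=4568723/34992000
Step 8: max=221732435629/52488000000, min=6013618889/1458000000, spread=8387449/83980800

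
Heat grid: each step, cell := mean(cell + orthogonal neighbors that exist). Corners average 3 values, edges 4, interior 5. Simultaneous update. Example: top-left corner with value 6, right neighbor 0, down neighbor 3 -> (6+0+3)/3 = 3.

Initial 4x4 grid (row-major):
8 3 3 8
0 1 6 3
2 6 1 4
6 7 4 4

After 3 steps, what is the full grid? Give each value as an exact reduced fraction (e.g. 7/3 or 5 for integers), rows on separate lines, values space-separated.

After step 1:
  11/3 15/4 5 14/3
  11/4 16/5 14/5 21/4
  7/2 17/5 21/5 3
  5 23/4 4 4
After step 2:
  61/18 937/240 973/240 179/36
  787/240 159/50 409/100 943/240
  293/80 401/100 87/25 329/80
  19/4 363/80 359/80 11/3
After step 3:
  1903/540 26149/7200 30637/7200 583/135
  24319/7200 5539/1500 281/75 30787/7200
  9421/2400 1887/500 1009/250 9113/2400
  259/60 3557/800 9703/2400 184/45

Answer: 1903/540 26149/7200 30637/7200 583/135
24319/7200 5539/1500 281/75 30787/7200
9421/2400 1887/500 1009/250 9113/2400
259/60 3557/800 9703/2400 184/45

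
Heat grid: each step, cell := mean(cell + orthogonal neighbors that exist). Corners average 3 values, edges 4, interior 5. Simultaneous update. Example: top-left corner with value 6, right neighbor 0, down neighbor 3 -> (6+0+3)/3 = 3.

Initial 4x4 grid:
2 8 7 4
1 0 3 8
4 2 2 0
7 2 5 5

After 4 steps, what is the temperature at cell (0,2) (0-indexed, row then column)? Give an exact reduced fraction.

Step 1: cell (0,2) = 11/2
Step 2: cell (0,2) = 241/48
Step 3: cell (0,2) = 32327/7200
Step 4: cell (0,2) = 920549/216000
Full grid after step 4:
  55177/16200 811117/216000 920549/216000 292547/64800
  696367/216000 30707/9000 687401/180000 222911/54000
  685199/216000 585251/180000 19312/5625 194747/54000
  216497/64800 179261/54000 181247/54000 6982/2025

Answer: 920549/216000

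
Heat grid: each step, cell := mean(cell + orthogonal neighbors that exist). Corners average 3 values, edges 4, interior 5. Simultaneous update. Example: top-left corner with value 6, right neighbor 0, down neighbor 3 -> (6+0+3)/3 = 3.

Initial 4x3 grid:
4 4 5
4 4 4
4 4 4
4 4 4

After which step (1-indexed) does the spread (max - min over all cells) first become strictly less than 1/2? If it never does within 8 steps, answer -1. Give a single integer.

Step 1: max=13/3, min=4, spread=1/3
  -> spread < 1/2 first at step 1
Step 2: max=77/18, min=4, spread=5/18
Step 3: max=905/216, min=4, spread=41/216
Step 4: max=107897/25920, min=4, spread=4217/25920
Step 5: max=6429949/1555200, min=28879/7200, spread=38417/311040
Step 6: max=384448211/93312000, min=578597/144000, spread=1903471/18662400
Step 7: max=22995869089/5598720000, min=17395759/4320000, spread=18038617/223948800
Step 8: max=1376960982851/335923200000, min=1568126759/388800000, spread=883978523/13436928000

Answer: 1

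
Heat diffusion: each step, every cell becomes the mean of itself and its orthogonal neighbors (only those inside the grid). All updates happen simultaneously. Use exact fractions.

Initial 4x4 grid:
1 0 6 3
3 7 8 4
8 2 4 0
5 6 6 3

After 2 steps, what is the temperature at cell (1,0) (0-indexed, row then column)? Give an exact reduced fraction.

Step 1: cell (1,0) = 19/4
Step 2: cell (1,0) = 175/48
Full grid after step 2:
  115/36 157/48 1073/240 37/9
  175/48 469/100 109/25 499/120
  1259/240 453/100 227/50 27/8
  187/36 637/120 33/8 7/2

Answer: 175/48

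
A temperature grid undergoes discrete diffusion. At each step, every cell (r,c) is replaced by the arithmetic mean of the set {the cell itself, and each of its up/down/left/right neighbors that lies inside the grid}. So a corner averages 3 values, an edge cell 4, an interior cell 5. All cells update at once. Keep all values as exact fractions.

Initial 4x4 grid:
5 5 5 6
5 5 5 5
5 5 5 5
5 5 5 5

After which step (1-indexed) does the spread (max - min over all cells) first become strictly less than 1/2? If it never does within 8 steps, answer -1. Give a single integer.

Step 1: max=16/3, min=5, spread=1/3
  -> spread < 1/2 first at step 1
Step 2: max=95/18, min=5, spread=5/18
Step 3: max=1121/216, min=5, spread=41/216
Step 4: max=33443/6480, min=5, spread=1043/6480
Step 5: max=997553/194400, min=5, spread=25553/194400
Step 6: max=29831459/5832000, min=90079/18000, spread=645863/5832000
Step 7: max=892441691/174960000, min=600971/120000, spread=16225973/174960000
Step 8: max=26721477983/5248800000, min=270701/54000, spread=409340783/5248800000

Answer: 1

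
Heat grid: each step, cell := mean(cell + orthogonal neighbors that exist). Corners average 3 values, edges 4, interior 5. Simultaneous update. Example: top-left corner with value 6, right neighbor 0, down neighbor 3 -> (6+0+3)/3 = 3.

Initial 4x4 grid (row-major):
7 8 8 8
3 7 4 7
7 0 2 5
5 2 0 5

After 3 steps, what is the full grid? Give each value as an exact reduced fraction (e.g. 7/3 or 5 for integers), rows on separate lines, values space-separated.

Answer: 1421/240 3763/600 11293/1800 14281/2160
12877/2400 1989/400 32503/6000 39607/7200
28927/7200 23773/6000 21977/6000 30959/7200
7891/2160 10781/3600 11317/3600 7127/2160

Derivation:
After step 1:
  6 15/2 7 23/3
  6 22/5 28/5 6
  15/4 18/5 11/5 19/4
  14/3 7/4 9/4 10/3
After step 2:
  13/2 249/40 833/120 62/9
  403/80 271/50 126/25 1441/240
  1081/240 157/50 92/25 977/240
  61/18 46/15 143/60 31/9
After step 3:
  1421/240 3763/600 11293/1800 14281/2160
  12877/2400 1989/400 32503/6000 39607/7200
  28927/7200 23773/6000 21977/6000 30959/7200
  7891/2160 10781/3600 11317/3600 7127/2160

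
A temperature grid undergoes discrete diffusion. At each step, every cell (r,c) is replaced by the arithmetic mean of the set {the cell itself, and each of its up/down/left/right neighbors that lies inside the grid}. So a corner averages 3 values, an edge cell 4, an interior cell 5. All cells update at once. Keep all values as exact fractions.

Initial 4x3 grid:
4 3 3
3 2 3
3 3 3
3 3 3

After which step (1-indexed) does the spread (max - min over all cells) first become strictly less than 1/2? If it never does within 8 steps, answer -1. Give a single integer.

Answer: 2

Derivation:
Step 1: max=10/3, min=11/4, spread=7/12
Step 2: max=28/9, min=287/100, spread=217/900
  -> spread < 1/2 first at step 2
Step 3: max=413/135, min=6937/2400, spread=3647/21600
Step 4: max=48779/16200, min=23351/8000, spread=59729/648000
Step 5: max=2912431/972000, min=6335003/2160000, spread=1233593/19440000
Step 6: max=86942377/29160000, min=15861973/5400000, spread=3219307/72900000
Step 7: max=10411451011/3499200000, min=2288195183/777600000, spread=1833163/55987200
Step 8: max=623507585549/209952000000, min=137434929997/46656000000, spread=80806409/3359232000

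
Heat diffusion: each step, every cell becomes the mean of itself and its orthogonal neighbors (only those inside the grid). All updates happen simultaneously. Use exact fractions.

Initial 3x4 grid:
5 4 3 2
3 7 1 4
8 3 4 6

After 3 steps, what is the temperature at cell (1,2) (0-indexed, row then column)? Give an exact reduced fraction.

Step 1: cell (1,2) = 19/5
Step 2: cell (1,2) = 333/100
Step 3: cell (1,2) = 11741/3000
Full grid after step 3:
  87/20 10043/2400 8083/2400 1213/360
  69563/14400 6163/1500 11741/3000 49433/14400
  10171/2160 8401/1800 14237/3600 8533/2160

Answer: 11741/3000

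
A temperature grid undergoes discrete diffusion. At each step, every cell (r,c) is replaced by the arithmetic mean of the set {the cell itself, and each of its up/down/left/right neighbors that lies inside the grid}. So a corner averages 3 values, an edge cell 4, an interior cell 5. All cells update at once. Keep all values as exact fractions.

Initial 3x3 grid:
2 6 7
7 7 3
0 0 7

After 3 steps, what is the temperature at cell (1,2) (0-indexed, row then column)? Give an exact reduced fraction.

Step 1: cell (1,2) = 6
Step 2: cell (1,2) = 289/60
Step 3: cell (1,2) = 17483/3600
Full grid after step 3:
  557/120 36491/7200 5593/1080
  15133/3600 2207/500 17483/3600
  3853/1080 28291/7200 4513/1080

Answer: 17483/3600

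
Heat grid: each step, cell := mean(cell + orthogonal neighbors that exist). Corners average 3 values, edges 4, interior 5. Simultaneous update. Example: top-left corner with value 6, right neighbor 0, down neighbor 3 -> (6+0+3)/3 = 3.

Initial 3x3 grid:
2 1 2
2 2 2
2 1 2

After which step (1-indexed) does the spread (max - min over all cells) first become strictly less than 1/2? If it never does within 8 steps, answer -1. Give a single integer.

Step 1: max=2, min=8/5, spread=2/5
  -> spread < 1/2 first at step 1
Step 2: max=91/50, min=401/240, spread=179/1200
Step 3: max=403/225, min=5177/3000, spread=589/9000
Step 4: max=318919/180000, min=1506449/864000, spread=121811/4320000
Step 5: max=1428577/810000, min=18908393/10800000, spread=417901/32400000
Step 6: max=1140936871/648000000, min=5458230641/3110400000, spread=91331699/15552000000
Step 7: max=5128744993/2916000000, min=68277345737/38880000000, spread=317762509/116640000000
Step 8: max=4101667991239/2332800000000, min=19673873113169/11197440000000, spread=70666223891/55987200000000

Answer: 1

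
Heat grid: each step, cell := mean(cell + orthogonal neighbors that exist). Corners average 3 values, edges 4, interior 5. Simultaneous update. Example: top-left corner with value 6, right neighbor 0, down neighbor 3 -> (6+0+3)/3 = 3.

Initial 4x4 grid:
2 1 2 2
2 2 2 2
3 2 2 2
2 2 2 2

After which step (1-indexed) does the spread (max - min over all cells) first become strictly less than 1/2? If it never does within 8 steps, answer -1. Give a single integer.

Step 1: max=7/3, min=5/3, spread=2/3
Step 2: max=271/120, min=209/120, spread=31/60
Step 3: max=2371/1080, min=2233/1200, spread=3613/10800
  -> spread < 1/2 first at step 3
Step 4: max=13853/6480, min=203849/108000, spread=81103/324000
Step 5: max=2059891/972000, min=2067103/1080000, spread=1994983/9720000
Step 6: max=12199013/5832000, min=18786413/9720000, spread=2317913/14580000
Step 7: max=1816759531/874800000, min=1887196723/972000000, spread=1182824803/8748000000
Step 8: max=10821209693/5248800000, min=17051000933/8748000000, spread=1476522833/13122000000

Answer: 3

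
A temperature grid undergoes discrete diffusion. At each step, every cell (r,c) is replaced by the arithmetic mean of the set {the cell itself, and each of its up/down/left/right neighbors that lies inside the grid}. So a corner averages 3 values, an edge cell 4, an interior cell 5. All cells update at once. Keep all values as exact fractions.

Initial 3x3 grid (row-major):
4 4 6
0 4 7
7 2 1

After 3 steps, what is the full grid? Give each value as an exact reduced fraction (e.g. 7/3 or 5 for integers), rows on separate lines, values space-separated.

Answer: 7849/2160 29729/7200 2371/540
51083/14400 22471/6000 10093/2400
2383/720 25979/7200 509/135

Derivation:
After step 1:
  8/3 9/2 17/3
  15/4 17/5 9/2
  3 7/2 10/3
After step 2:
  131/36 487/120 44/9
  769/240 393/100 169/40
  41/12 397/120 34/9
After step 3:
  7849/2160 29729/7200 2371/540
  51083/14400 22471/6000 10093/2400
  2383/720 25979/7200 509/135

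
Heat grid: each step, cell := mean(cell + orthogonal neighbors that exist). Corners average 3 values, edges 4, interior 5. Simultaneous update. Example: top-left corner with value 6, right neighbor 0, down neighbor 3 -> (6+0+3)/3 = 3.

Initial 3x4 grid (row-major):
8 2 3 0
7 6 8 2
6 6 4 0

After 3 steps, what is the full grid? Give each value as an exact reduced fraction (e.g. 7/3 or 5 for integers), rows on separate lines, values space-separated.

After step 1:
  17/3 19/4 13/4 5/3
  27/4 29/5 23/5 5/2
  19/3 11/2 9/2 2
After step 2:
  103/18 73/15 107/30 89/36
  491/80 137/25 413/100 323/120
  223/36 83/15 83/20 3
After step 3:
  12043/2160 2209/450 3383/900 3143/1080
  28241/4800 10459/2000 12011/3000 22129/7200
  12863/2160 9611/1800 1261/300 1181/360

Answer: 12043/2160 2209/450 3383/900 3143/1080
28241/4800 10459/2000 12011/3000 22129/7200
12863/2160 9611/1800 1261/300 1181/360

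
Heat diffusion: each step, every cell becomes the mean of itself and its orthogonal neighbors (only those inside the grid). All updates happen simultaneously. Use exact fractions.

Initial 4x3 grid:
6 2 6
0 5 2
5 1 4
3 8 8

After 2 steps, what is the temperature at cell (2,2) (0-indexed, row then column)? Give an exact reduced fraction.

Answer: 289/60

Derivation:
Step 1: cell (2,2) = 15/4
Step 2: cell (2,2) = 289/60
Full grid after step 2:
  137/36 51/16 37/9
  131/48 98/25 10/3
  971/240 88/25 289/60
  151/36 27/5 185/36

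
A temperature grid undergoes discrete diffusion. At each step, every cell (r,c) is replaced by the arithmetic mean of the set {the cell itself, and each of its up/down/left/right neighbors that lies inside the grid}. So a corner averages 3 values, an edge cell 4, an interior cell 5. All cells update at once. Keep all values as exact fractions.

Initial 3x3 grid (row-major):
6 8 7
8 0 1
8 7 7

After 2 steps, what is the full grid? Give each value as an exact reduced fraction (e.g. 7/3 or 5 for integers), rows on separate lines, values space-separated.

After step 1:
  22/3 21/4 16/3
  11/2 24/5 15/4
  23/3 11/2 5
After step 2:
  217/36 1363/240 43/9
  253/40 124/25 1133/240
  56/9 689/120 19/4

Answer: 217/36 1363/240 43/9
253/40 124/25 1133/240
56/9 689/120 19/4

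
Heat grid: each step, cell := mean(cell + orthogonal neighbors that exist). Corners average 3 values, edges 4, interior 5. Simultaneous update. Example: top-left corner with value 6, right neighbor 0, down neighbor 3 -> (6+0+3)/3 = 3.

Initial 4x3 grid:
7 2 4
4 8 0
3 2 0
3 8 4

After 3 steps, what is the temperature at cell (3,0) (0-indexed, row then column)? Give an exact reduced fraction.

Answer: 9067/2160

Derivation:
Step 1: cell (3,0) = 14/3
Step 2: cell (3,0) = 143/36
Step 3: cell (3,0) = 9067/2160
Full grid after step 3:
  9167/2160 58933/14400 763/240
  15847/3600 21107/6000 1987/600
  13997/3600 23107/6000 151/50
  9067/2160 53033/14400 2569/720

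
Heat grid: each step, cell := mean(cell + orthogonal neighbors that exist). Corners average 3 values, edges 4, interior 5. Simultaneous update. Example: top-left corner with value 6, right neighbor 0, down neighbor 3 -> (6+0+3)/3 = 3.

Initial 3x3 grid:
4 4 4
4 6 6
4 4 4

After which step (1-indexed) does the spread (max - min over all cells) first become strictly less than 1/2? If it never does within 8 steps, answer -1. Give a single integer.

Step 1: max=5, min=4, spread=1
Step 2: max=287/60, min=173/40, spread=11/24
  -> spread < 1/2 first at step 2
Step 3: max=16999/3600, min=263/60, spread=1219/3600
Step 4: max=1004603/216000, min=212759/48000, spread=755/3456
Step 5: max=59945491/12960000, min=38640119/8640000, spread=6353/41472
Step 6: max=3575458127/777600000, min=2327877293/518400000, spread=53531/497664
Step 7: max=213864444319/46656000000, min=5193614173/1152000000, spread=450953/5971968
Step 8: max=12797789793443/2799360000000, min=8432926450837/1866240000000, spread=3799043/71663616

Answer: 2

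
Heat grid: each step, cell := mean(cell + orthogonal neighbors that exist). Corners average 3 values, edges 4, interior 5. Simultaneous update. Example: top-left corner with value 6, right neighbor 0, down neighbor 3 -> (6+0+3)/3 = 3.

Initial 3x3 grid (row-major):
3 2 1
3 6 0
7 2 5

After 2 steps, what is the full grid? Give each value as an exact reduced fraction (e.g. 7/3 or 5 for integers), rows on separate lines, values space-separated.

After step 1:
  8/3 3 1
  19/4 13/5 3
  4 5 7/3
After step 2:
  125/36 139/60 7/3
  841/240 367/100 67/30
  55/12 209/60 31/9

Answer: 125/36 139/60 7/3
841/240 367/100 67/30
55/12 209/60 31/9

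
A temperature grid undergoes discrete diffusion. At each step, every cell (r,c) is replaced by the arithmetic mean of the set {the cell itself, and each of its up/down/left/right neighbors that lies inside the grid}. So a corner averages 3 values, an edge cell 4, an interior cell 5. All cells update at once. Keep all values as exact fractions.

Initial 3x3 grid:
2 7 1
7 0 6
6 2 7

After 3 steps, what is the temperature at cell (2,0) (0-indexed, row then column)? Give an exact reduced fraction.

Step 1: cell (2,0) = 5
Step 2: cell (2,0) = 25/6
Step 3: cell (2,0) = 533/120
Full grid after step 3:
  9149/2160 9133/2400 2191/540
  58423/14400 4271/1000 28099/7200
  533/120 6547/1600 347/80

Answer: 533/120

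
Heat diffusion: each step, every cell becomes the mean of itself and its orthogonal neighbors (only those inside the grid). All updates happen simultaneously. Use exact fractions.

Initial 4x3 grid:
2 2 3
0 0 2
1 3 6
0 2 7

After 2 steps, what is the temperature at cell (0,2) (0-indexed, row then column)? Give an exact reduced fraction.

Answer: 41/18

Derivation:
Step 1: cell (0,2) = 7/3
Step 2: cell (0,2) = 41/18
Full grid after step 2:
  23/18 409/240 41/18
  269/240 181/100 659/240
  103/80 123/50 293/80
  5/3 57/20 25/6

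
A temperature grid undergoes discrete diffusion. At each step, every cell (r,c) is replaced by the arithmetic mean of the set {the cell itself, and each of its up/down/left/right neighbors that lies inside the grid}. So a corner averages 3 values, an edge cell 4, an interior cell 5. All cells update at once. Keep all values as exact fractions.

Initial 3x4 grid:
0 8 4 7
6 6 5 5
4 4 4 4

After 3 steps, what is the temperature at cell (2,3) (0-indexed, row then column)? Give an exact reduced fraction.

Answer: 1261/270

Derivation:
Step 1: cell (2,3) = 13/3
Step 2: cell (2,3) = 83/18
Step 3: cell (2,3) = 1261/270
Full grid after step 3:
  5189/1080 8779/1800 19033/3600 11243/2160
  16453/3600 29723/6000 14699/3000 73037/14400
  10063/2160 33091/7200 34391/7200 1261/270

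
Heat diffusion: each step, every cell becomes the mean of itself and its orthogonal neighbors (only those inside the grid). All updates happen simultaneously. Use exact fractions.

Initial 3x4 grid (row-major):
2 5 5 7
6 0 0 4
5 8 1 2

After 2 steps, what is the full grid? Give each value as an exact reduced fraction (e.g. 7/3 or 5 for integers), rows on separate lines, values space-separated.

After step 1:
  13/3 3 17/4 16/3
  13/4 19/5 2 13/4
  19/3 7/2 11/4 7/3
After step 2:
  127/36 923/240 175/48 77/18
  1063/240 311/100 321/100 155/48
  157/36 983/240 127/48 25/9

Answer: 127/36 923/240 175/48 77/18
1063/240 311/100 321/100 155/48
157/36 983/240 127/48 25/9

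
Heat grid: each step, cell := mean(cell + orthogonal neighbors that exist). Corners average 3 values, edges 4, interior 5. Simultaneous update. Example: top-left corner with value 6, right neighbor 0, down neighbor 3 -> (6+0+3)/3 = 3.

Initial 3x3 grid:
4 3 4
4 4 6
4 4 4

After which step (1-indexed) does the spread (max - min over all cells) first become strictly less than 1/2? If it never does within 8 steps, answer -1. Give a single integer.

Answer: 3

Derivation:
Step 1: max=14/3, min=11/3, spread=1
Step 2: max=177/40, min=137/36, spread=223/360
Step 3: max=4691/1080, min=8467/2160, spread=61/144
  -> spread < 1/2 first at step 3
Step 4: max=276307/64800, min=514289/129600, spread=511/1728
Step 5: max=16436279/3888000, min=31256683/7776000, spread=4309/20736
Step 6: max=978154063/233280000, min=1888255001/466560000, spread=36295/248832
Step 7: max=58407555611/13996800000, min=113948489347/27993600000, spread=305773/2985984
Step 8: max=3491013952267/839808000000, min=6861280201409/1679616000000, spread=2575951/35831808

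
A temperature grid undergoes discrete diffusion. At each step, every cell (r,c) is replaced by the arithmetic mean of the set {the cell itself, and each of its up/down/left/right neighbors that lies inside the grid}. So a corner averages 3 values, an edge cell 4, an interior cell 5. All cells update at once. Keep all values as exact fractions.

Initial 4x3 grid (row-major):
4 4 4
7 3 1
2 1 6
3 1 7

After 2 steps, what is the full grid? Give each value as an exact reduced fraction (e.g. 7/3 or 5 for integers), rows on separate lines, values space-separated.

Answer: 17/4 299/80 41/12
309/80 341/100 269/80
237/80 79/25 871/240
11/4 46/15 137/36

Derivation:
After step 1:
  5 15/4 3
  4 16/5 7/2
  13/4 13/5 15/4
  2 3 14/3
After step 2:
  17/4 299/80 41/12
  309/80 341/100 269/80
  237/80 79/25 871/240
  11/4 46/15 137/36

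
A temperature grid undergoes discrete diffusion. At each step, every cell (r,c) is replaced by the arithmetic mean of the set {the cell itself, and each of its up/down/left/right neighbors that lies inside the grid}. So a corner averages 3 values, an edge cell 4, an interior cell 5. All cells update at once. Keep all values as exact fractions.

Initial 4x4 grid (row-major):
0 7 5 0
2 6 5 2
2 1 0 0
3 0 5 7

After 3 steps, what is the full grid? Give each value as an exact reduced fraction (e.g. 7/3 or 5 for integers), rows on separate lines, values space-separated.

After step 1:
  3 9/2 17/4 7/3
  5/2 21/5 18/5 7/4
  2 9/5 11/5 9/4
  5/3 9/4 3 4
After step 2:
  10/3 319/80 881/240 25/9
  117/40 83/25 16/5 149/60
  239/120 249/100 257/100 51/20
  71/36 523/240 229/80 37/12
After step 3:
  2459/720 8587/2400 4909/1440 6431/2160
  1157/400 6369/2000 18293/6000 991/360
  8441/3600 15061/6000 5469/2000 1603/600
  4423/2160 17107/7200 2139/800 2039/720

Answer: 2459/720 8587/2400 4909/1440 6431/2160
1157/400 6369/2000 18293/6000 991/360
8441/3600 15061/6000 5469/2000 1603/600
4423/2160 17107/7200 2139/800 2039/720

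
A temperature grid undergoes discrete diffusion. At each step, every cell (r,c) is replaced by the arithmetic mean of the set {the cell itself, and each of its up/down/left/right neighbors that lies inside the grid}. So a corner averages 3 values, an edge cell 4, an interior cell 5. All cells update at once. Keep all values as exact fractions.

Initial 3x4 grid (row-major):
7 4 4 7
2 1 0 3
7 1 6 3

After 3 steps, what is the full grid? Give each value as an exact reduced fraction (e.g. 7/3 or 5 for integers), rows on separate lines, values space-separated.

After step 1:
  13/3 4 15/4 14/3
  17/4 8/5 14/5 13/4
  10/3 15/4 5/2 4
After step 2:
  151/36 821/240 913/240 35/9
  811/240 82/25 139/50 883/240
  34/9 671/240 261/80 13/4
After step 3:
  1979/540 26459/7200 25009/7200 2047/540
  52673/14400 18787/6000 20167/6000 48953/14400
  3583/1080 23609/7200 7253/2400 1223/360

Answer: 1979/540 26459/7200 25009/7200 2047/540
52673/14400 18787/6000 20167/6000 48953/14400
3583/1080 23609/7200 7253/2400 1223/360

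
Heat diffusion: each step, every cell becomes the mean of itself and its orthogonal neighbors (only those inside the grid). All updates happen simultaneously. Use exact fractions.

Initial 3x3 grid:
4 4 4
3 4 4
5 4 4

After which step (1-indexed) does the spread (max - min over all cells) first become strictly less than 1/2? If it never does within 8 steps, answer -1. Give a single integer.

Answer: 2

Derivation:
Step 1: max=17/4, min=11/3, spread=7/12
Step 2: max=49/12, min=58/15, spread=13/60
  -> spread < 1/2 first at step 2
Step 3: max=19427/4800, min=523/135, spread=7483/43200
Step 4: max=173857/43200, min=423779/108000, spread=21727/216000
Step 5: max=23042681/5760000, min=3820289/972000, spread=10906147/155520000
Step 6: max=621374713/155520000, min=460359941/116640000, spread=36295/746496
Step 7: max=37192562411/9331200000, min=6913884163/1749600000, spread=305773/8957952
Step 8: max=2229426305617/559872000000, min=1662007420619/419904000000, spread=2575951/107495424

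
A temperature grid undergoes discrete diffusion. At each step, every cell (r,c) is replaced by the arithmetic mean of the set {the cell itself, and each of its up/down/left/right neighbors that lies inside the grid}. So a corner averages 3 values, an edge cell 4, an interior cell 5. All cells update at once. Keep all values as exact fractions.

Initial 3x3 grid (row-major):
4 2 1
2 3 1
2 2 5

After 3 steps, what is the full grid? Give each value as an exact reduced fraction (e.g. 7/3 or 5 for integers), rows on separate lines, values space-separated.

After step 1:
  8/3 5/2 4/3
  11/4 2 5/2
  2 3 8/3
After step 2:
  95/36 17/8 19/9
  113/48 51/20 17/8
  31/12 29/12 49/18
After step 3:
  1025/432 377/160 229/108
  7291/2880 2777/1200 1141/480
  353/144 1849/720 523/216

Answer: 1025/432 377/160 229/108
7291/2880 2777/1200 1141/480
353/144 1849/720 523/216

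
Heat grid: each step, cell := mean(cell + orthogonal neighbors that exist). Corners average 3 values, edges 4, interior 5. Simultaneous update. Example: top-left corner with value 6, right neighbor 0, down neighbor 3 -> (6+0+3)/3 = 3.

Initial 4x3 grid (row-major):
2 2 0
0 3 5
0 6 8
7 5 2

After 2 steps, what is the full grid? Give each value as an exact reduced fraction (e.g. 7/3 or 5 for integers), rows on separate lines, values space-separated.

After step 1:
  4/3 7/4 7/3
  5/4 16/5 4
  13/4 22/5 21/4
  4 5 5
After step 2:
  13/9 517/240 97/36
  271/120 73/25 887/240
  129/40 211/50 373/80
  49/12 23/5 61/12

Answer: 13/9 517/240 97/36
271/120 73/25 887/240
129/40 211/50 373/80
49/12 23/5 61/12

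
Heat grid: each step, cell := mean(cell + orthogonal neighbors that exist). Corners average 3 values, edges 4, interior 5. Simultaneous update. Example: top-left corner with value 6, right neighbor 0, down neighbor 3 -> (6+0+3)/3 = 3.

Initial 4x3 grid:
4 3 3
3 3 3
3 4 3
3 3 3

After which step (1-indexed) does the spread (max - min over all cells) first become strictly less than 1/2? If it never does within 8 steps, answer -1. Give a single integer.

Step 1: max=10/3, min=3, spread=1/3
  -> spread < 1/2 first at step 1
Step 2: max=59/18, min=37/12, spread=7/36
Step 3: max=7007/2160, min=7493/2400, spread=2633/21600
Step 4: max=347479/108000, min=226261/72000, spread=647/8640
Step 5: max=24942617/7776000, min=8162539/2592000, spread=455/7776
Step 6: max=1491304603/466560000, min=490899101/155520000, spread=186073/4665600
Step 7: max=89341637177/27993600000, min=29475018559/9331200000, spread=1833163/55987200
Step 8: max=5352223033243/1679616000000, min=1770606609581/559872000000, spread=80806409/3359232000

Answer: 1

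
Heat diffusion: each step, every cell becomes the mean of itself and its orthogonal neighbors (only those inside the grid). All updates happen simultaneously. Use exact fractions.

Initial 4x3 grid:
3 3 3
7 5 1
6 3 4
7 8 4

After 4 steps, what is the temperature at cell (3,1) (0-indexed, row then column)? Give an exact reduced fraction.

Step 1: cell (3,1) = 11/2
Step 2: cell (3,1) = 691/120
Step 3: cell (3,1) = 7597/1440
Step 4: cell (3,1) = 90427/17280
Full grid after step 4:
  55159/12960 328999/86400 22907/6480
  49603/10800 4759/1125 162187/43200
  251/48 85349/18000 7579/1728
  7913/1440 90427/17280 30821/6480

Answer: 90427/17280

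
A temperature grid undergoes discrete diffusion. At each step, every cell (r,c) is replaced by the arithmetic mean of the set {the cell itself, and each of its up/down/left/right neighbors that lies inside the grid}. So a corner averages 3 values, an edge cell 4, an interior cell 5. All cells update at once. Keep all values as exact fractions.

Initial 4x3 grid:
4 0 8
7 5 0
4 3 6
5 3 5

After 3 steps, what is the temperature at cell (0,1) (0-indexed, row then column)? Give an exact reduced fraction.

Answer: 56989/14400

Derivation:
Step 1: cell (0,1) = 17/4
Step 2: cell (0,1) = 163/48
Step 3: cell (0,1) = 56989/14400
Full grid after step 3:
  425/108 56989/14400 775/216
  30847/7200 22931/6000 28597/7200
  10039/2400 3167/750 28267/7200
  3109/720 14771/3600 9037/2160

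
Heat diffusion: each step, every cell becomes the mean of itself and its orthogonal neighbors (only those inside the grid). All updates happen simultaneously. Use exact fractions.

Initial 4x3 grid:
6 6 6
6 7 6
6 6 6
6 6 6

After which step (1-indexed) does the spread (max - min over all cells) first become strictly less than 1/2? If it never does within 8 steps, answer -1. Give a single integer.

Answer: 1

Derivation:
Step 1: max=25/4, min=6, spread=1/4
  -> spread < 1/2 first at step 1
Step 2: max=623/100, min=6, spread=23/100
Step 3: max=29611/4800, min=2413/400, spread=131/960
Step 4: max=265751/43200, min=43591/7200, spread=841/8640
Step 5: max=106222051/17280000, min=8733373/1440000, spread=56863/691200
Step 6: max=954654341/155520000, min=78749543/12960000, spread=386393/6220800
Step 7: max=381641723131/62208000000, min=31524358813/5184000000, spread=26795339/497664000
Step 8: max=22878695714129/3732480000000, min=1893326149667/311040000000, spread=254051069/5971968000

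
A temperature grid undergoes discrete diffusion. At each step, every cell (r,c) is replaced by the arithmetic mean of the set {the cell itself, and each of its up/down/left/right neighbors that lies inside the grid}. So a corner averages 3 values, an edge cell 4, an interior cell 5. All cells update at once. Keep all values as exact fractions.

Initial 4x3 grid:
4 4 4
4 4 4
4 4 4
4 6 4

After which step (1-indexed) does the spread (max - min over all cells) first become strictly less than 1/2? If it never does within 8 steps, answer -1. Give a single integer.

Answer: 3

Derivation:
Step 1: max=14/3, min=4, spread=2/3
Step 2: max=547/120, min=4, spread=67/120
Step 3: max=4757/1080, min=4, spread=437/1080
  -> spread < 1/2 first at step 3
Step 4: max=1885531/432000, min=2009/500, spread=29951/86400
Step 5: max=16767821/3888000, min=13658/3375, spread=206761/777600
Step 6: max=6676995571/1555200000, min=10965671/2700000, spread=14430763/62208000
Step 7: max=398355741689/93312000000, min=881652727/216000000, spread=139854109/746496000
Step 8: max=23817351890251/5598720000000, min=79611228977/19440000000, spread=7114543559/44789760000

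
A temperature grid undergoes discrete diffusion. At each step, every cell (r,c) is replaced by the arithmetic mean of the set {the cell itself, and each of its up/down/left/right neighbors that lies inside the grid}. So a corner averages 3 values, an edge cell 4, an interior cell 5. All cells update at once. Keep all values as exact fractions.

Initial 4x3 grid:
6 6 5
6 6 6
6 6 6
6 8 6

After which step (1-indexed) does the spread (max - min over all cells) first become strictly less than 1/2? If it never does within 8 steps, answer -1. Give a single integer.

Answer: 4

Derivation:
Step 1: max=20/3, min=17/3, spread=1
Step 2: max=787/120, min=103/18, spread=301/360
Step 3: max=6917/1080, min=1255/216, spread=107/180
Step 4: max=2743771/432000, min=761123/129600, spread=620083/1296000
  -> spread < 1/2 first at step 4
Step 5: max=24501161/3888000, min=45974287/7776000, spread=201869/518400
Step 6: max=9746196811/1555200000, min=2776317953/466560000, spread=1475410903/4665600000
Step 7: max=87324149501/13996800000, min=167328347227/27993600000, spread=3614791/13824000
Step 8: max=34804069068691/5598720000000, min=10079933342993/1679616000000, spread=3612873776143/16796160000000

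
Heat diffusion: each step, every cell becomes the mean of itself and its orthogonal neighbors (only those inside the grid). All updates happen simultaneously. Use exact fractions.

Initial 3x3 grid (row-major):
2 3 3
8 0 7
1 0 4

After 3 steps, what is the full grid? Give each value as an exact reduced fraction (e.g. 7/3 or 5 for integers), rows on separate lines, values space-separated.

Answer: 7211/2160 11243/3600 3823/1080
41047/14400 9757/3000 7487/2400
259/90 38297/14400 6811/2160

Derivation:
After step 1:
  13/3 2 13/3
  11/4 18/5 7/2
  3 5/4 11/3
After step 2:
  109/36 107/30 59/18
  821/240 131/50 151/40
  7/3 691/240 101/36
After step 3:
  7211/2160 11243/3600 3823/1080
  41047/14400 9757/3000 7487/2400
  259/90 38297/14400 6811/2160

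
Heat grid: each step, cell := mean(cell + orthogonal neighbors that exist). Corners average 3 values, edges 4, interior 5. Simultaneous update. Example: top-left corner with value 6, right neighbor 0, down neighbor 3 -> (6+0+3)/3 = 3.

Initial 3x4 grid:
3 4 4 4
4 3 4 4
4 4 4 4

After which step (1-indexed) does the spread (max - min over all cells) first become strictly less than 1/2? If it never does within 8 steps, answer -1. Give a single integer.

Answer: 2

Derivation:
Step 1: max=4, min=7/2, spread=1/2
Step 2: max=4, min=32/9, spread=4/9
  -> spread < 1/2 first at step 2
Step 3: max=1587/400, min=26491/7200, spread=83/288
Step 4: max=28409/7200, min=238831/64800, spread=337/1296
Step 5: max=1880449/480000, min=14491979/3888000, spread=7396579/38880000
Step 6: max=50616727/12960000, min=872817961/233280000, spread=61253/373248
Step 7: max=3024121943/777600000, min=52637658599/13996800000, spread=14372291/111974400
Step 8: max=180988507837/46656000000, min=3167497427941/839808000000, spread=144473141/1343692800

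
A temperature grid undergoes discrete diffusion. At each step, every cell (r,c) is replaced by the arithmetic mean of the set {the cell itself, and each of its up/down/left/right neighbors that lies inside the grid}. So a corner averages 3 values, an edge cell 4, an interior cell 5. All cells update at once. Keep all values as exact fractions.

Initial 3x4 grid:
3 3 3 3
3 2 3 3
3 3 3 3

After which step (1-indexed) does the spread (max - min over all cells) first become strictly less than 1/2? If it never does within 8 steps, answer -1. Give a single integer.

Answer: 1

Derivation:
Step 1: max=3, min=11/4, spread=1/4
  -> spread < 1/2 first at step 1
Step 2: max=3, min=277/100, spread=23/100
Step 3: max=1187/400, min=13589/4800, spread=131/960
Step 4: max=21209/7200, min=123049/43200, spread=841/8640
Step 5: max=4226627/1440000, min=49297949/17280000, spread=56863/691200
Step 6: max=37890457/12960000, min=445025659/155520000, spread=386393/6220800
Step 7: max=15131641187/5184000000, min=178230276869/62208000000, spread=26795339/497664000
Step 8: max=906033850333/311040000000, min=10713624285871/3732480000000, spread=254051069/5971968000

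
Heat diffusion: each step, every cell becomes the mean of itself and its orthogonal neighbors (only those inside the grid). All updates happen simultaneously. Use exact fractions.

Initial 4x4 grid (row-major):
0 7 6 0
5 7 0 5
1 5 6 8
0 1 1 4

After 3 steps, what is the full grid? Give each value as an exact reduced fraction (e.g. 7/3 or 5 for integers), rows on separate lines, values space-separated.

After step 1:
  4 5 13/4 11/3
  13/4 24/5 24/5 13/4
  11/4 4 4 23/4
  2/3 7/4 3 13/3
After step 2:
  49/12 341/80 1003/240 61/18
  37/10 437/100 201/50 131/30
  8/3 173/50 431/100 13/3
  31/18 113/48 157/48 157/36
After step 3:
  2891/720 3379/800 28531/7200 8593/2160
  741/200 317/80 5099/1200 7249/1800
  5197/1800 20593/6000 23273/6000 7817/1800
  971/432 19453/7200 25733/7200 1723/432

Answer: 2891/720 3379/800 28531/7200 8593/2160
741/200 317/80 5099/1200 7249/1800
5197/1800 20593/6000 23273/6000 7817/1800
971/432 19453/7200 25733/7200 1723/432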